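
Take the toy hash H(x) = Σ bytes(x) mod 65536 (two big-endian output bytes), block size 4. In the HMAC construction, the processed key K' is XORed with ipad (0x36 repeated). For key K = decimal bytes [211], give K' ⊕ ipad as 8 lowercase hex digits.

Key decimal bytes [211] = d3 is 1 byte ≤ B = 4; zero-pad to 4 bytes: K' = d3 00 00 00.
XOR each byte with 0x36: d3⊕36=e5, 00⊕36=36, 00⊕36=36, 00⊕36=36.

e5363636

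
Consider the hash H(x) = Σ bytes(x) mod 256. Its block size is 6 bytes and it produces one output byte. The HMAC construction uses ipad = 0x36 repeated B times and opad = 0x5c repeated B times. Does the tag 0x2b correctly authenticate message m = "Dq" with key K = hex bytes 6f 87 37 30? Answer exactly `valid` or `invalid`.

Key hex bytes 6f 87 37 30 is 4 bytes ≤ B = 6; zero-pad to 6 bytes: K' = 6f 87 37 30 00 00.
K' ⊕ ipad = 59 b1 01 06 36 36; K' ⊕ opad = 33 db 6b 6c 5c 5c.
Inner hash: sum = 89+177+1+6+54+54+68+113 = 562; mod 256 = 50 → 32.
Outer hash (recomputed tag): sum = 51+219+107+108+92+92+50 = 719; mod 256 = 207 → cf.
Recomputed tag = cf; claimed = 2b → mismatch.

invalid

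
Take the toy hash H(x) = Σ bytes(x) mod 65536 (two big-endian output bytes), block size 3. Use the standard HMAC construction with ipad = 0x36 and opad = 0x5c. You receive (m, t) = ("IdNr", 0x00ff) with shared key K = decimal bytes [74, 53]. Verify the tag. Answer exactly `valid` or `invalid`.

valid

Key decimal bytes [74, 53] = 4a 35 is 2 bytes ≤ B = 3; zero-pad to 3 bytes: K' = 4a 35 00.
K' ⊕ ipad = 7c 03 36; K' ⊕ opad = 16 69 5c.
Inner hash: sum = 124+3+54+73+100+78+114 = 546 → 02 22.
Outer hash (recomputed tag): sum = 22+105+92+2+34 = 255 → 00 ff.
Recomputed tag = 00ff; claimed = 00ff → match.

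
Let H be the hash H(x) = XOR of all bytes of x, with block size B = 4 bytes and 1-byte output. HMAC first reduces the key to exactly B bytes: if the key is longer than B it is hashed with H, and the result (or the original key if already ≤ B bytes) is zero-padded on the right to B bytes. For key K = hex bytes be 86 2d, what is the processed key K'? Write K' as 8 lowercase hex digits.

be862d00

Key hex bytes be 86 2d is 3 bytes ≤ B = 4; zero-pad to 4 bytes: K' = be 86 2d 00.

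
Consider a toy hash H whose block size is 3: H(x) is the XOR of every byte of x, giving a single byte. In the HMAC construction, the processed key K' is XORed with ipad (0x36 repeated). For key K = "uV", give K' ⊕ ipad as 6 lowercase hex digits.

436036

Key "uV" = 75 56 is 2 bytes ≤ B = 3; zero-pad to 3 bytes: K' = 75 56 00.
XOR each byte with 0x36: 75⊕36=43, 56⊕36=60, 00⊕36=36.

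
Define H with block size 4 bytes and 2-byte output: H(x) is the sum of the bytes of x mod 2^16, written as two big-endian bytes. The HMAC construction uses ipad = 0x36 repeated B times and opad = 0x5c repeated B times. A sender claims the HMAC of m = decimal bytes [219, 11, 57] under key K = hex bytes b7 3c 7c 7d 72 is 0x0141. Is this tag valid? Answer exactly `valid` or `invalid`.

Key hex bytes b7 3c 7c 7d 72 is 5 bytes > B = 4, so hash it first: H(key) = 02 5e, then zero-pad to 4 bytes: K' = 02 5e 00 00.
K' ⊕ ipad = 34 68 36 36; K' ⊕ opad = 5e 02 5c 5c.
Inner hash: sum = 52+104+54+54+219+11+57 = 551 → 02 27.
Outer hash (recomputed tag): sum = 94+2+92+92+2+39 = 321 → 01 41.
Recomputed tag = 0141; claimed = 0141 → match.

valid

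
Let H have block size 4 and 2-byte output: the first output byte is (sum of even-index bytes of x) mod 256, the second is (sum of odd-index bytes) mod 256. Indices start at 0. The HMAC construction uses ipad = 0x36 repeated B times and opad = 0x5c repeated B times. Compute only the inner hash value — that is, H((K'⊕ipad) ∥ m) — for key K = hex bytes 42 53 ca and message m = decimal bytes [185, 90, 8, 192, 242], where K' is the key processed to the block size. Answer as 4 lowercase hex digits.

23b5

Key hex bytes 42 53 ca is 3 bytes ≤ B = 4; zero-pad to 4 bytes: K' = 42 53 ca 00.
K' ⊕ ipad = 74 65 fc 36.
Inner input = 74 65 fc 36 ∥ b9 5a 08 c0 f2.
Inner hash: even-index sum = 803 mod 256 = 35; odd-index sum = 437 mod 256 = 181 → 23 b5.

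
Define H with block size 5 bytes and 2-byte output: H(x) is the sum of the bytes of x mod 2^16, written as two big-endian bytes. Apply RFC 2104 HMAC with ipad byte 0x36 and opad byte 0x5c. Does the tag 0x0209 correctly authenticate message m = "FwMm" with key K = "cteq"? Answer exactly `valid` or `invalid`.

valid

Key "cteq" = 63 74 65 71 is 4 bytes ≤ B = 5; zero-pad to 5 bytes: K' = 63 74 65 71 00.
K' ⊕ ipad = 55 42 53 47 36; K' ⊕ opad = 3f 28 39 2d 5c.
Inner hash: sum = 85+66+83+71+54+70+119+77+109 = 734 → 02 de.
Outer hash (recomputed tag): sum = 63+40+57+45+92+2+222 = 521 → 02 09.
Recomputed tag = 0209; claimed = 0209 → match.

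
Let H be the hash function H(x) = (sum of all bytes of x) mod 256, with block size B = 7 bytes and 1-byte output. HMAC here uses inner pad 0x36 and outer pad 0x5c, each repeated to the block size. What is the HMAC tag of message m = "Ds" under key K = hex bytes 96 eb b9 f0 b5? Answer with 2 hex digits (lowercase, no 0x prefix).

Key hex bytes 96 eb b9 f0 b5 is 5 bytes ≤ B = 7; zero-pad to 7 bytes: K' = 96 eb b9 f0 b5 00 00.
K' ⊕ ipad = a0 dd 8f c6 83 36 36.  K' ⊕ opad = ca b7 e5 ac e9 5c 5c.
Inner input = (K'⊕ipad) ∥ m = a0 dd 8f c6 83 36 36 ∥ 44 73.
Inner hash: sum = 160+221+143+198+131+54+54+68+115 = 1144; mod 256 = 120 → 78.
Outer input = (K'⊕opad) ∥ inner = ca b7 e5 ac e9 5c 5c ∥ 78.
Outer hash (tag): sum = 202+183+229+172+233+92+92+120 = 1323; mod 256 = 43 → 2b.

2b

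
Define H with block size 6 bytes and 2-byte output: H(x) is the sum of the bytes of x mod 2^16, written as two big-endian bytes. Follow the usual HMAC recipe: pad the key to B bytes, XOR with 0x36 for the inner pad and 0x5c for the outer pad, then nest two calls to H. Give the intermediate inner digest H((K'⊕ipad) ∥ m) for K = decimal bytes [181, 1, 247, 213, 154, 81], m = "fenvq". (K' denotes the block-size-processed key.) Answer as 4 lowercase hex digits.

0591

Key decimal bytes [181, 1, 247, 213, 154, 81] = b5 01 f7 d5 9a 51 is exactly B = 6 bytes: K' = b5 01 f7 d5 9a 51.
K' ⊕ ipad = 83 37 c1 e3 ac 67.
Inner input = 83 37 c1 e3 ac 67 ∥ 66 65 6e 76 71.
Inner hash: sum = 131+55+193+227+172+103+102+101+110+118+113 = 1425 → 05 91.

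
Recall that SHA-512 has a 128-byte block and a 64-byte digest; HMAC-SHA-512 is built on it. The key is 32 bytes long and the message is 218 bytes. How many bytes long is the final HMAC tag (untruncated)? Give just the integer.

The tag is one SHA-512 digest: 64 bytes.

64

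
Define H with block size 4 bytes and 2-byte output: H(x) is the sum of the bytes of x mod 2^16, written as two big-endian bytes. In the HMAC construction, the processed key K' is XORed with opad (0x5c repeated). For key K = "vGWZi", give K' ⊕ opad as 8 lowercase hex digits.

Key "vGWZi" = 76 47 57 5a 69 is 5 bytes > B = 4, so hash it first: H(key) = 01 d7, then zero-pad to 4 bytes: K' = 01 d7 00 00.
XOR each byte with 0x5c: 01⊕5c=5d, d7⊕5c=8b, 00⊕5c=5c, 00⊕5c=5c.

5d8b5c5c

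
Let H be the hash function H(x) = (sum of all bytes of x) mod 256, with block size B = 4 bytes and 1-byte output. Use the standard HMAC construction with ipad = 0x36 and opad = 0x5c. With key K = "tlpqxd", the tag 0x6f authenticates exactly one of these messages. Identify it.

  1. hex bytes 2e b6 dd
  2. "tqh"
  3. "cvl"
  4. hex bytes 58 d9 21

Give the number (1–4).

2

Key "tlpqxd" = 74 6c 70 71 78 64 is 6 bytes > B = 4, so hash it first: H(key) = 9d, then zero-pad to 4 bytes: K' = 9d 00 00 00.
K' ⊕ ipad = ab 36 36 36; K' ⊕ opad = c1 5c 5c 5c.
m1: inner = H(ab 36 36 36 2e b6 dd) = 0e; tag = H(c1 5c 5c 5c 0e) = e3
m2: inner = H(ab 36 36 36 74 71 68) = 9a; tag = H(c1 5c 5c 5c 9a) = 6f ← matches
m3: inner = H(ab 36 36 36 63 76 6c) = 92; tag = H(c1 5c 5c 5c 92) = 67
m4: inner = H(ab 36 36 36 58 d9 21) = 9f; tag = H(c1 5c 5c 5c 9f) = 74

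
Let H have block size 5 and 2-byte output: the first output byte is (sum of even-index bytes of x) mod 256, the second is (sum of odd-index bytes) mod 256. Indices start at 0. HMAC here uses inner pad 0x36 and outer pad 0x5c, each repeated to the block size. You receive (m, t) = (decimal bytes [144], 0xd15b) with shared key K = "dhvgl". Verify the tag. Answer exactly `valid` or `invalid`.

valid

Key "dhvgl" = 64 68 76 67 6c is exactly B = 5 bytes: K' = 64 68 76 67 6c.
K' ⊕ ipad = 52 5e 40 51 5a; K' ⊕ opad = 38 34 2a 3b 30.
Inner hash: even-index sum = 236 mod 256 = 236; odd-index sum = 319 mod 256 = 63 → ec 3f.
Outer hash (recomputed tag): even-index sum = 209 mod 256 = 209; odd-index sum = 347 mod 256 = 91 → d1 5b.
Recomputed tag = d15b; claimed = d15b → match.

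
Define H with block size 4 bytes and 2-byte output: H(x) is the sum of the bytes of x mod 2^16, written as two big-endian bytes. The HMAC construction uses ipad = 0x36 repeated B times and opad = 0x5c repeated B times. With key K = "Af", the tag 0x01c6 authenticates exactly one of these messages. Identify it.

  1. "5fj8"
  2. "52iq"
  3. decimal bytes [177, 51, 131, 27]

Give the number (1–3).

Key "Af" = 41 66 is 2 bytes ≤ B = 4; zero-pad to 4 bytes: K' = 41 66 00 00.
K' ⊕ ipad = 77 50 36 36; K' ⊕ opad = 1d 3a 5c 5c.
m1: inner = H(77 50 36 36 35 66 6a 38) = 02 70; tag = H(1d 3a 5c 5c 02 70) = 0181
m2: inner = H(77 50 36 36 35 32 69 71) = 02 74; tag = H(1d 3a 5c 5c 02 74) = 0185
m3: inner = H(77 50 36 36 b1 33 83 1b) = 02 b5; tag = H(1d 3a 5c 5c 02 b5) = 01c6 ← matches

3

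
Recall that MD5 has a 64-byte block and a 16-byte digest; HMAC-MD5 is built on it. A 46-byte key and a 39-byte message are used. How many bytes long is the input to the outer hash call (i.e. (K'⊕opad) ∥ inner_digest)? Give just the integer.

Key is 46 ≤ 64 bytes, zero-padded: |K'| = 64.
Outer input = (K'⊕opad) ∥ H(inner) → 64 + 16 = 80 bytes.

80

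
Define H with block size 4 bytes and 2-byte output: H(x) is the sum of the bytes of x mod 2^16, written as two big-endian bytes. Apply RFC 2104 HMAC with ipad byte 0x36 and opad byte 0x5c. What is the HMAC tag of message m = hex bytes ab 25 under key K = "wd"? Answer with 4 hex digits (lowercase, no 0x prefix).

Key "wd" = 77 64 is 2 bytes ≤ B = 4; zero-pad to 4 bytes: K' = 77 64 00 00.
K' ⊕ ipad = 41 52 36 36.  K' ⊕ opad = 2b 38 5c 5c.
Inner input = (K'⊕ipad) ∥ m = 41 52 36 36 ∥ ab 25.
Inner hash: sum = 65+82+54+54+171+37 = 463 → 01 cf.
Outer input = (K'⊕opad) ∥ inner = 2b 38 5c 5c ∥ 01 cf.
Outer hash (tag): sum = 43+56+92+92+1+207 = 491 → 01 eb.

01eb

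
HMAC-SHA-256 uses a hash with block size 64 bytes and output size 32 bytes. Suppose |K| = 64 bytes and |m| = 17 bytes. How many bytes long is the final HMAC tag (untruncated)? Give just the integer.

32

The tag is one SHA-256 digest: 32 bytes.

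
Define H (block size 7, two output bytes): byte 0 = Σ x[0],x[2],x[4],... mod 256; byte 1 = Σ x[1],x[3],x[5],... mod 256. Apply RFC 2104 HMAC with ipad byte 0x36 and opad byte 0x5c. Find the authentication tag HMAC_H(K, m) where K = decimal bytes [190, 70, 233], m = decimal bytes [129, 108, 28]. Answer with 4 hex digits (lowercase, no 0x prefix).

Key decimal bytes [190, 70, 233] = be 46 e9 is 3 bytes ≤ B = 7; zero-pad to 7 bytes: K' = be 46 e9 00 00 00 00.
K' ⊕ ipad = 88 70 df 36 36 36 36.  K' ⊕ opad = e2 1a b5 5c 5c 5c 5c.
Inner input = (K'⊕ipad) ∥ m = 88 70 df 36 36 36 36 ∥ 81 6c 1c.
Inner hash: even-index sum = 575 mod 256 = 63; odd-index sum = 377 mod 256 = 121 → 3f 79.
Outer input = (K'⊕opad) ∥ inner = e2 1a b5 5c 5c 5c 5c ∥ 3f 79.
Outer hash (tag): even-index sum = 712 mod 256 = 200; odd-index sum = 273 mod 256 = 17 → c8 11.

c811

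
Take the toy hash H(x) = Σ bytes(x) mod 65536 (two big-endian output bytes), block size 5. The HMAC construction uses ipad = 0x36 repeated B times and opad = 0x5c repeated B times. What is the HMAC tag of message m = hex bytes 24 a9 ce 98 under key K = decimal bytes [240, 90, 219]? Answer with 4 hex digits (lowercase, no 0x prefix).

Key decimal bytes [240, 90, 219] = f0 5a db is 3 bytes ≤ B = 5; zero-pad to 5 bytes: K' = f0 5a db 00 00.
K' ⊕ ipad = c6 6c ed 36 36.  K' ⊕ opad = ac 06 87 5c 5c.
Inner input = (K'⊕ipad) ∥ m = c6 6c ed 36 36 ∥ 24 a9 ce 98.
Inner hash: sum = 198+108+237+54+54+36+169+206+152 = 1214 → 04 be.
Outer input = (K'⊕opad) ∥ inner = ac 06 87 5c 5c ∥ 04 be.
Outer hash (tag): sum = 172+6+135+92+92+4+190 = 691 → 02 b3.

02b3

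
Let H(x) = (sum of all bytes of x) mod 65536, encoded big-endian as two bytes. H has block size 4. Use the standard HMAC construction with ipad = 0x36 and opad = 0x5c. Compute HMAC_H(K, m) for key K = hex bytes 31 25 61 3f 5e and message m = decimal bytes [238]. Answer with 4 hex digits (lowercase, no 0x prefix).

Key hex bytes 31 25 61 3f 5e is 5 bytes > B = 4, so hash it first: H(key) = 01 54, then zero-pad to 4 bytes: K' = 01 54 00 00.
K' ⊕ ipad = 37 62 36 36.  K' ⊕ opad = 5d 08 5c 5c.
Inner input = (K'⊕ipad) ∥ m = 37 62 36 36 ∥ ee.
Inner hash: sum = 55+98+54+54+238 = 499 → 01 f3.
Outer input = (K'⊕opad) ∥ inner = 5d 08 5c 5c ∥ 01 f3.
Outer hash (tag): sum = 93+8+92+92+1+243 = 529 → 02 11.

0211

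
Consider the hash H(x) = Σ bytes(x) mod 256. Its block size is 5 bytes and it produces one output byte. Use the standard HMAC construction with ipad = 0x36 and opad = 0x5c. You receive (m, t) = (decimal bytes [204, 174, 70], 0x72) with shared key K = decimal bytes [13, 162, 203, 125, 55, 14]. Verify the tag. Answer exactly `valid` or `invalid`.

Key decimal bytes [13, 162, 203, 125, 55, 14] = 0d a2 cb 7d 37 0e is 6 bytes > B = 5, so hash it first: H(key) = 3c, then zero-pad to 5 bytes: K' = 3c 00 00 00 00.
K' ⊕ ipad = 0a 36 36 36 36; K' ⊕ opad = 60 5c 5c 5c 5c.
Inner hash: sum = 10+54+54+54+54+204+174+70 = 674; mod 256 = 162 → a2.
Outer hash (recomputed tag): sum = 96+92+92+92+92+162 = 626; mod 256 = 114 → 72.
Recomputed tag = 72; claimed = 72 → match.

valid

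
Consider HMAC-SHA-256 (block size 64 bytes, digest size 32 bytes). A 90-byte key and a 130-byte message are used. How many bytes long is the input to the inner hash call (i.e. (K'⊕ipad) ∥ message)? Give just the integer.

Key is 90 > 64 bytes, so it is hashed to 32 bytes then zero-padded to 64: |K'| = 64.
Inner input = (K'⊕ipad) ∥ m → 64 + 130 = 194 bytes.

194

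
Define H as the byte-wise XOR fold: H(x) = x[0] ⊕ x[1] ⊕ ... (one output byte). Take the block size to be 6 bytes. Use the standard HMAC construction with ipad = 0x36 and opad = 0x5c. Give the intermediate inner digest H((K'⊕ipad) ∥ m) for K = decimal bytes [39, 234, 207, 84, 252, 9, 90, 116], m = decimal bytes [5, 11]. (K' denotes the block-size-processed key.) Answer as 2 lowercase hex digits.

Key decimal bytes [39, 234, 207, 84, 252, 9, 90, 116] = 27 ea cf 54 fc 09 5a 74 is 8 bytes > B = 6, so hash it first: H(key) = 8d, then zero-pad to 6 bytes: K' = 8d 00 00 00 00 00.
K' ⊕ ipad = bb 36 36 36 36 36.
Inner input = bb 36 36 36 36 36 ∥ 05 0b.
Inner hash: XOR bb⊕36⊕36⊕36⊕36⊕36⊕05⊕0b = 83.

83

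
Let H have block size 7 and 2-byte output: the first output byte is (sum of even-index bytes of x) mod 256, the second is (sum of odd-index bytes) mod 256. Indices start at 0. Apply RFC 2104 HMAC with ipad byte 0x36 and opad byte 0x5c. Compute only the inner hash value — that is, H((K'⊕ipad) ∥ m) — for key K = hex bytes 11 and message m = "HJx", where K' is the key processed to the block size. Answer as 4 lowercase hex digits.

Key hex bytes 11 is 1 byte ≤ B = 7; zero-pad to 7 bytes: K' = 11 00 00 00 00 00 00.
K' ⊕ ipad = 27 36 36 36 36 36 36.
Inner input = 27 36 36 36 36 36 36 ∥ 48 4a 78.
Inner hash: even-index sum = 275 mod 256 = 19; odd-index sum = 354 mod 256 = 98 → 13 62.

1362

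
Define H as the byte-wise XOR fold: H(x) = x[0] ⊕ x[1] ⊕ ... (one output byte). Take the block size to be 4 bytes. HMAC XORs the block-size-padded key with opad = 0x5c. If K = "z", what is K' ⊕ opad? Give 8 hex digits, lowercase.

265c5c5c

Key "z" = 7a is 1 byte ≤ B = 4; zero-pad to 4 bytes: K' = 7a 00 00 00.
XOR each byte with 0x5c: 7a⊕5c=26, 00⊕5c=5c, 00⊕5c=5c, 00⊕5c=5c.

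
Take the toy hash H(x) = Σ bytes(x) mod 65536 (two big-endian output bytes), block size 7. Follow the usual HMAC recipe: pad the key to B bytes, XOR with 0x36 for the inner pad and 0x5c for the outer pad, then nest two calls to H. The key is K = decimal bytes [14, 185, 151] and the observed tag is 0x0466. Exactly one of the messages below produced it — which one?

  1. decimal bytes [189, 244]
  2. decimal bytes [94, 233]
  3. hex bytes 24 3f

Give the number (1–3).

Key decimal bytes [14, 185, 151] = 0e b9 97 is 3 bytes ≤ B = 7; zero-pad to 7 bytes: K' = 0e b9 97 00 00 00 00.
K' ⊕ ipad = 38 8f a1 36 36 36 36; K' ⊕ opad = 52 e5 cb 5c 5c 5c 5c.
m1: inner = H(38 8f a1 36 36 36 36 bd f4) = 03 f1; tag = H(52 e5 cb 5c 5c 5c 5c 03 f1) = 0466 ← matches
m2: inner = H(38 8f a1 36 36 36 36 5e e9) = 03 87; tag = H(52 e5 cb 5c 5c 5c 5c 03 87) = 03fc
m3: inner = H(38 8f a1 36 36 36 36 24 3f) = 02 a3; tag = H(52 e5 cb 5c 5c 5c 5c 02 a3) = 0417

1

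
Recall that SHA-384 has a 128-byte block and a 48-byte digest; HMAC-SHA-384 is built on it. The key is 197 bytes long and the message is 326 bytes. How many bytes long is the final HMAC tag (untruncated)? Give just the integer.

48

The tag is one SHA-384 digest: 48 bytes.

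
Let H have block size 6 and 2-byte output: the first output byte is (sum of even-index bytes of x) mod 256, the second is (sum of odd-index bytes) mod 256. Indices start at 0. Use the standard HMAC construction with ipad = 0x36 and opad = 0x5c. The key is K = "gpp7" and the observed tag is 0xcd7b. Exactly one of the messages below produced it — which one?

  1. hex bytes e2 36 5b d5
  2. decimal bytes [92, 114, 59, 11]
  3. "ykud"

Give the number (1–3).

Key "gpp7" = 67 70 70 37 is 4 bytes ≤ B = 6; zero-pad to 6 bytes: K' = 67 70 70 37 00 00.
K' ⊕ ipad = 51 46 46 01 36 36; K' ⊕ opad = 3b 2c 2c 6b 5c 5c.
m1: inner = H(51 46 46 01 36 36 e2 36 5b d5) = 0a 88; tag = H(3b 2c 2c 6b 5c 5c 0a 88) = cd7b ← matches
m2: inner = H(51 46 46 01 36 36 5c 72 3b 0b) = 64 fa; tag = H(3b 2c 2c 6b 5c 5c 64 fa) = 27ed
m3: inner = H(51 46 46 01 36 36 79 6b 75 64) = bb 4c; tag = H(3b 2c 2c 6b 5c 5c bb 4c) = 7e3f

1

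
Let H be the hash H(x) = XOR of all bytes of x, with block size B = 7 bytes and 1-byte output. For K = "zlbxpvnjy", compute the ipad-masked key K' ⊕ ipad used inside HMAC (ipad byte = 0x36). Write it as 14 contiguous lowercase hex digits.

Key "zlbxpvnjy" = 7a 6c 62 78 70 76 6e 6a 79 is 9 bytes > B = 7, so hash it first: H(key) = 77, then zero-pad to 7 bytes: K' = 77 00 00 00 00 00 00.
XOR each byte with 0x36: 77⊕36=41, 00⊕36=36, 00⊕36=36, 00⊕36=36, 00⊕36=36, 00⊕36=36, 00⊕36=36.

41363636363636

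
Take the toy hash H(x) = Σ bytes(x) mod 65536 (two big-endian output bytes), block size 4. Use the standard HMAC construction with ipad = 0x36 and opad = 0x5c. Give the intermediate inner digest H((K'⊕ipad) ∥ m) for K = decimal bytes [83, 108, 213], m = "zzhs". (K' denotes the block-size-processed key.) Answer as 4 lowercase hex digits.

03a7

Key decimal bytes [83, 108, 213] = 53 6c d5 is 3 bytes ≤ B = 4; zero-pad to 4 bytes: K' = 53 6c d5 00.
K' ⊕ ipad = 65 5a e3 36.
Inner input = 65 5a e3 36 ∥ 7a 7a 68 73.
Inner hash: sum = 101+90+227+54+122+122+104+115 = 935 → 03 a7.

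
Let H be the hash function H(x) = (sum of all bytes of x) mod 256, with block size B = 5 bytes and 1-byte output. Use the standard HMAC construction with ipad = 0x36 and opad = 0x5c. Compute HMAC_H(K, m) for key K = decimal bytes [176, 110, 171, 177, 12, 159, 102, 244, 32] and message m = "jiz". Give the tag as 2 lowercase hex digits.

Key decimal bytes [176, 110, 171, 177, 12, 159, 102, 244, 32] = b0 6e ab b1 0c 9f 66 f4 20 is 9 bytes > B = 5, so hash it first: H(key) = 9f, then zero-pad to 5 bytes: K' = 9f 00 00 00 00.
K' ⊕ ipad = a9 36 36 36 36.  K' ⊕ opad = c3 5c 5c 5c 5c.
Inner input = (K'⊕ipad) ∥ m = a9 36 36 36 36 ∥ 6a 69 7a.
Inner hash: sum = 169+54+54+54+54+106+105+122 = 718; mod 256 = 206 → ce.
Outer input = (K'⊕opad) ∥ inner = c3 5c 5c 5c 5c ∥ ce.
Outer hash (tag): sum = 195+92+92+92+92+206 = 769; mod 256 = 1 → 01.

01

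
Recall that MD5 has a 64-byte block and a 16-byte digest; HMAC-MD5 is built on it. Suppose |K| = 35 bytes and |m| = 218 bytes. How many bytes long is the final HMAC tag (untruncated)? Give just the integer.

16

The tag is one MD5 digest: 16 bytes.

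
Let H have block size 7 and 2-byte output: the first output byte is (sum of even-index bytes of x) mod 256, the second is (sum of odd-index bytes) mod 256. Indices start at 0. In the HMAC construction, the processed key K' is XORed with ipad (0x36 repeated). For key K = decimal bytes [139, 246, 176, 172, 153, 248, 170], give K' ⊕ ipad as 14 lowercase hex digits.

bdc0869aafce9c

Key decimal bytes [139, 246, 176, 172, 153, 248, 170] = 8b f6 b0 ac 99 f8 aa is exactly B = 7 bytes: K' = 8b f6 b0 ac 99 f8 aa.
XOR each byte with 0x36: 8b⊕36=bd, f6⊕36=c0, b0⊕36=86, ac⊕36=9a, 99⊕36=af, f8⊕36=ce, aa⊕36=9c.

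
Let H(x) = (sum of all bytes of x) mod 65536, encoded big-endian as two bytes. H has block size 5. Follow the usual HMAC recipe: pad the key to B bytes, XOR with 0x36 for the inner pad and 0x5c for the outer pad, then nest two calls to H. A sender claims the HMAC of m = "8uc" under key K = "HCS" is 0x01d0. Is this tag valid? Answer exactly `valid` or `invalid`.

valid

Key "HCS" = 48 43 53 is 3 bytes ≤ B = 5; zero-pad to 5 bytes: K' = 48 43 53 00 00.
K' ⊕ ipad = 7e 75 65 36 36; K' ⊕ opad = 14 1f 0f 5c 5c.
Inner hash: sum = 126+117+101+54+54+56+117+99 = 724 → 02 d4.
Outer hash (recomputed tag): sum = 20+31+15+92+92+2+212 = 464 → 01 d0.
Recomputed tag = 01d0; claimed = 01d0 → match.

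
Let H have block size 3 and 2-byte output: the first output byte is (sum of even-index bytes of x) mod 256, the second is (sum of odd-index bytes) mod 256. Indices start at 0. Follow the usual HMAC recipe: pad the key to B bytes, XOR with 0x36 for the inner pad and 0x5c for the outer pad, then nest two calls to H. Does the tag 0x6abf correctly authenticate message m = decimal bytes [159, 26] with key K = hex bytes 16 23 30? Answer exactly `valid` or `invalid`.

Key hex bytes 16 23 30 is exactly B = 3 bytes: K' = 16 23 30.
K' ⊕ ipad = 20 15 06; K' ⊕ opad = 4a 7f 6c.
Inner hash: even-index sum = 64 mod 256 = 64; odd-index sum = 180 mod 256 = 180 → 40 b4.
Outer hash (recomputed tag): even-index sum = 362 mod 256 = 106; odd-index sum = 191 mod 256 = 191 → 6a bf.
Recomputed tag = 6abf; claimed = 6abf → match.

valid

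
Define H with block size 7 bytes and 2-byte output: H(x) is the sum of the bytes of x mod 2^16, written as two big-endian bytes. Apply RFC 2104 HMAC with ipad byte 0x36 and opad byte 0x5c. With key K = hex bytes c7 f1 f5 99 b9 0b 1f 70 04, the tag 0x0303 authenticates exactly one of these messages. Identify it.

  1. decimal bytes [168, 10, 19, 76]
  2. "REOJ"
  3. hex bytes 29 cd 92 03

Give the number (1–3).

Key hex bytes c7 f1 f5 99 b9 0b 1f 70 04 is 9 bytes > B = 7, so hash it first: H(key) = 04 9d, then zero-pad to 7 bytes: K' = 04 9d 00 00 00 00 00.
K' ⊕ ipad = 32 ab 36 36 36 36 36; K' ⊕ opad = 58 c1 5c 5c 5c 5c 5c.
m1: inner = H(32 ab 36 36 36 36 36 a8 0a 13 4c) = 02 fc; tag = H(58 c1 5c 5c 5c 5c 5c 02 fc) = 03e3
m2: inner = H(32 ab 36 36 36 36 36 52 45 4f 4a) = 03 1b; tag = H(58 c1 5c 5c 5c 5c 5c 03 1b) = 0303 ← matches
m3: inner = H(32 ab 36 36 36 36 36 29 cd 92 03) = 03 76; tag = H(58 c1 5c 5c 5c 5c 5c 03 76) = 035e

2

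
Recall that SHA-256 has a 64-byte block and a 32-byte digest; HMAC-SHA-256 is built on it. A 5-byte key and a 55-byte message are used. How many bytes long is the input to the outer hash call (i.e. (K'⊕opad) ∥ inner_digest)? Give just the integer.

Key is 5 ≤ 64 bytes, zero-padded: |K'| = 64.
Outer input = (K'⊕opad) ∥ H(inner) → 64 + 32 = 96 bytes.

96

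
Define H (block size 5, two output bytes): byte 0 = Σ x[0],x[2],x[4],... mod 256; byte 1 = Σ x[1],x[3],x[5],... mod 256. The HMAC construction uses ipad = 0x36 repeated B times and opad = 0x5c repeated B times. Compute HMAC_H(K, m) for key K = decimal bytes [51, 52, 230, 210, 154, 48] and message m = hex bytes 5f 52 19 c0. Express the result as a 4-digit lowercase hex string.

Key decimal bytes [51, 52, 230, 210, 154, 48] = 33 34 e6 d2 9a 30 is 6 bytes > B = 5, so hash it first: H(key) = b3 36, then zero-pad to 5 bytes: K' = b3 36 00 00 00.
K' ⊕ ipad = 85 00 36 36 36.  K' ⊕ opad = ef 6a 5c 5c 5c.
Inner input = (K'⊕ipad) ∥ m = 85 00 36 36 36 ∥ 5f 52 19 c0.
Inner hash: even-index sum = 515 mod 256 = 3; odd-index sum = 174 mod 256 = 174 → 03 ae.
Outer input = (K'⊕opad) ∥ inner = ef 6a 5c 5c 5c ∥ 03 ae.
Outer hash (tag): even-index sum = 597 mod 256 = 85; odd-index sum = 201 mod 256 = 201 → 55 c9.

55c9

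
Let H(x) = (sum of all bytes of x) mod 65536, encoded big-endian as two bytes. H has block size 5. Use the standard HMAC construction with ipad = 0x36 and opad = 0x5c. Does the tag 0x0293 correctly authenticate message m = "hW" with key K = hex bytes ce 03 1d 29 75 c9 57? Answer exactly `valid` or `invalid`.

Key hex bytes ce 03 1d 29 75 c9 57 is 7 bytes > B = 5, so hash it first: H(key) = 02 ac, then zero-pad to 5 bytes: K' = 02 ac 00 00 00.
K' ⊕ ipad = 34 9a 36 36 36; K' ⊕ opad = 5e f0 5c 5c 5c.
Inner hash: sum = 52+154+54+54+54+104+87 = 559 → 02 2f.
Outer hash (recomputed tag): sum = 94+240+92+92+92+2+47 = 659 → 02 93.
Recomputed tag = 0293; claimed = 0293 → match.

valid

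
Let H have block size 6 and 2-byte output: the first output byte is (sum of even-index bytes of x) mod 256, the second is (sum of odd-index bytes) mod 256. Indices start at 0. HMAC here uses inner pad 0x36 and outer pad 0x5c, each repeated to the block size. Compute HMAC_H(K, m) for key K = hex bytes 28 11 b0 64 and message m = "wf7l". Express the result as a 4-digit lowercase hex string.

4462

Key hex bytes 28 11 b0 64 is 4 bytes ≤ B = 6; zero-pad to 6 bytes: K' = 28 11 b0 64 00 00.
K' ⊕ ipad = 1e 27 86 52 36 36.  K' ⊕ opad = 74 4d ec 38 5c 5c.
Inner input = (K'⊕ipad) ∥ m = 1e 27 86 52 36 36 ∥ 77 66 37 6c.
Inner hash: even-index sum = 392 mod 256 = 136; odd-index sum = 385 mod 256 = 129 → 88 81.
Outer input = (K'⊕opad) ∥ inner = 74 4d ec 38 5c 5c ∥ 88 81.
Outer hash (tag): even-index sum = 580 mod 256 = 68; odd-index sum = 354 mod 256 = 98 → 44 62.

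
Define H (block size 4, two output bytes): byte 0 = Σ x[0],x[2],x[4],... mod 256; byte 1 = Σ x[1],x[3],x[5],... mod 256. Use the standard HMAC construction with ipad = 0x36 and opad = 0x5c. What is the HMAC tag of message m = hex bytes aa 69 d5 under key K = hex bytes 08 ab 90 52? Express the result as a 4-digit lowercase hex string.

836f

Key hex bytes 08 ab 90 52 is exactly B = 4 bytes: K' = 08 ab 90 52.
K' ⊕ ipad = 3e 9d a6 64.  K' ⊕ opad = 54 f7 cc 0e.
Inner input = (K'⊕ipad) ∥ m = 3e 9d a6 64 ∥ aa 69 d5.
Inner hash: even-index sum = 611 mod 256 = 99; odd-index sum = 362 mod 256 = 106 → 63 6a.
Outer input = (K'⊕opad) ∥ inner = 54 f7 cc 0e ∥ 63 6a.
Outer hash (tag): even-index sum = 387 mod 256 = 131; odd-index sum = 367 mod 256 = 111 → 83 6f.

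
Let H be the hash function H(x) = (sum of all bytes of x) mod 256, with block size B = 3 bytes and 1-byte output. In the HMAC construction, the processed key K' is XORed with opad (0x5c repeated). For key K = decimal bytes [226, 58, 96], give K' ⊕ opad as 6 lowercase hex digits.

Key decimal bytes [226, 58, 96] = e2 3a 60 is exactly B = 3 bytes: K' = e2 3a 60.
XOR each byte with 0x5c: e2⊕5c=be, 3a⊕5c=66, 60⊕5c=3c.

be663c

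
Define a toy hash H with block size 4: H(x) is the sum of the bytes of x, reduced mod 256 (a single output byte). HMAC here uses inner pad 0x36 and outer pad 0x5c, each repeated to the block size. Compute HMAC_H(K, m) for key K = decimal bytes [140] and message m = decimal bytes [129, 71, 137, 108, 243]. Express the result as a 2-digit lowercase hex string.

f0

Key decimal bytes [140] = 8c is 1 byte ≤ B = 4; zero-pad to 4 bytes: K' = 8c 00 00 00.
K' ⊕ ipad = ba 36 36 36.  K' ⊕ opad = d0 5c 5c 5c.
Inner input = (K'⊕ipad) ∥ m = ba 36 36 36 ∥ 81 47 89 6c f3.
Inner hash: sum = 186+54+54+54+129+71+137+108+243 = 1036; mod 256 = 12 → 0c.
Outer input = (K'⊕opad) ∥ inner = d0 5c 5c 5c ∥ 0c.
Outer hash (tag): sum = 208+92+92+92+12 = 496; mod 256 = 240 → f0.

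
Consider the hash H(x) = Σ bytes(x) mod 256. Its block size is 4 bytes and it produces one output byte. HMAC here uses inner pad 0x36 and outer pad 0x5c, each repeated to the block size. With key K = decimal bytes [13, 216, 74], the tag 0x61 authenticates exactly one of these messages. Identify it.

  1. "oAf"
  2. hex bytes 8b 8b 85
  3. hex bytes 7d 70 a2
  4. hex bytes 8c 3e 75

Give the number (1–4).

4

Key decimal bytes [13, 216, 74] = 0d d8 4a is 3 bytes ≤ B = 4; zero-pad to 4 bytes: K' = 0d d8 4a 00.
K' ⊕ ipad = 3b ee 7c 36; K' ⊕ opad = 51 84 16 5c.
m1: inner = H(3b ee 7c 36 6f 41 66) = f1; tag = H(51 84 16 5c f1) = 38
m2: inner = H(3b ee 7c 36 8b 8b 85) = 76; tag = H(51 84 16 5c 76) = bd
m3: inner = H(3b ee 7c 36 7d 70 a2) = 6a; tag = H(51 84 16 5c 6a) = b1
m4: inner = H(3b ee 7c 36 8c 3e 75) = 1a; tag = H(51 84 16 5c 1a) = 61 ← matches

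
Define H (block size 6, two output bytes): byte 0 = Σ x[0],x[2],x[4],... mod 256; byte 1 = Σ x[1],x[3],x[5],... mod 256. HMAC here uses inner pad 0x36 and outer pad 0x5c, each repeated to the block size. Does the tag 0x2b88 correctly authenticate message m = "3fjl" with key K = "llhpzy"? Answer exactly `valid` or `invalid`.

Key "llhpzy" = 6c 6c 68 70 7a 79 is exactly B = 6 bytes: K' = 6c 6c 68 70 7a 79.
K' ⊕ ipad = 5a 5a 5e 46 4c 4f; K' ⊕ opad = 30 30 34 2c 26 25.
Inner hash: even-index sum = 417 mod 256 = 161; odd-index sum = 449 mod 256 = 193 → a1 c1.
Outer hash (recomputed tag): even-index sum = 299 mod 256 = 43; odd-index sum = 322 mod 256 = 66 → 2b 42.
Recomputed tag = 2b42; claimed = 2b88 → mismatch.

invalid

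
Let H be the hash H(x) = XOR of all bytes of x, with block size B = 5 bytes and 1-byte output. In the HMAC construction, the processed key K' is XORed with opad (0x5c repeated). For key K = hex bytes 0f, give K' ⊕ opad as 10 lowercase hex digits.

Key hex bytes 0f is 1 byte ≤ B = 5; zero-pad to 5 bytes: K' = 0f 00 00 00 00.
XOR each byte with 0x5c: 0f⊕5c=53, 00⊕5c=5c, 00⊕5c=5c, 00⊕5c=5c, 00⊕5c=5c.

535c5c5c5c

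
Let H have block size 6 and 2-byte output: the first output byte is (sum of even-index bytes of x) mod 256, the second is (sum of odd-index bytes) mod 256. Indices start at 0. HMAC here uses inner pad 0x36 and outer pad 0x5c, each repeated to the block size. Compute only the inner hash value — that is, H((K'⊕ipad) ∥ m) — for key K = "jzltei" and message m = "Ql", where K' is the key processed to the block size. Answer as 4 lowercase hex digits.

5a59

Key "jzltei" = 6a 7a 6c 74 65 69 is exactly B = 6 bytes: K' = 6a 7a 6c 74 65 69.
K' ⊕ ipad = 5c 4c 5a 42 53 5f.
Inner input = 5c 4c 5a 42 53 5f ∥ 51 6c.
Inner hash: even-index sum = 346 mod 256 = 90; odd-index sum = 345 mod 256 = 89 → 5a 59.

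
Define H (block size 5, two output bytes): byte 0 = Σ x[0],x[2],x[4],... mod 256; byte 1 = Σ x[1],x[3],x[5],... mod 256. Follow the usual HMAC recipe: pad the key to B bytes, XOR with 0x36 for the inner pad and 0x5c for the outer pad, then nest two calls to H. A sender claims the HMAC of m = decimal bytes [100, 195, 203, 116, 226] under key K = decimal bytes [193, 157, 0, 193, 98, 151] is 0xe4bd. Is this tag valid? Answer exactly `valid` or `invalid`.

Key decimal bytes [193, 157, 0, 193, 98, 151] = c1 9d 00 c1 62 97 is 6 bytes > B = 5, so hash it first: H(key) = 23 f5, then zero-pad to 5 bytes: K' = 23 f5 00 00 00.
K' ⊕ ipad = 15 c3 36 36 36; K' ⊕ opad = 7f a9 5c 5c 5c.
Inner hash: even-index sum = 440 mod 256 = 184; odd-index sum = 778 mod 256 = 10 → b8 0a.
Outer hash (recomputed tag): even-index sum = 321 mod 256 = 65; odd-index sum = 445 mod 256 = 189 → 41 bd.
Recomputed tag = 41bd; claimed = e4bd → mismatch.

invalid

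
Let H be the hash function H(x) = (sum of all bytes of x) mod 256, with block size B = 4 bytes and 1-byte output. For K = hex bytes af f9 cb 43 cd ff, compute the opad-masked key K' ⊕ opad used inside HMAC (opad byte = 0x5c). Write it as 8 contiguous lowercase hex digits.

Key hex bytes af f9 cb 43 cd ff is 6 bytes > B = 4, so hash it first: H(key) = 82, then zero-pad to 4 bytes: K' = 82 00 00 00.
XOR each byte with 0x5c: 82⊕5c=de, 00⊕5c=5c, 00⊕5c=5c, 00⊕5c=5c.

de5c5c5c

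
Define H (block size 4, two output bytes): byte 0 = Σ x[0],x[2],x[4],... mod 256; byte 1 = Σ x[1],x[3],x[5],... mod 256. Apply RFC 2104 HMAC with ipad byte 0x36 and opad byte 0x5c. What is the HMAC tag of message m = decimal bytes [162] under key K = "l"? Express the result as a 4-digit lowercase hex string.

be24

Key "l" = 6c is 1 byte ≤ B = 4; zero-pad to 4 bytes: K' = 6c 00 00 00.
K' ⊕ ipad = 5a 36 36 36.  K' ⊕ opad = 30 5c 5c 5c.
Inner input = (K'⊕ipad) ∥ m = 5a 36 36 36 ∥ a2.
Inner hash: even-index sum = 306 mod 256 = 50; odd-index sum = 108 mod 256 = 108 → 32 6c.
Outer input = (K'⊕opad) ∥ inner = 30 5c 5c 5c ∥ 32 6c.
Outer hash (tag): even-index sum = 190 mod 256 = 190; odd-index sum = 292 mod 256 = 36 → be 24.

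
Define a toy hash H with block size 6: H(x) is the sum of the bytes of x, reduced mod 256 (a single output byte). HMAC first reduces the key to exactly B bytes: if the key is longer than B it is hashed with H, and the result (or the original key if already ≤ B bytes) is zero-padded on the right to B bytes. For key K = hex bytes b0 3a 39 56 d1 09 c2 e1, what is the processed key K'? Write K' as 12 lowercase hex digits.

|K| = 8 > B = 6, so first hash the key.
H(K): sum = 176+58+57+86+209+9+194+225 = 1014; mod 256 = 246 → f6.
Zero-pad H(K) = f6 to 6 bytes: K' = f6 00 00 00 00 00.

f60000000000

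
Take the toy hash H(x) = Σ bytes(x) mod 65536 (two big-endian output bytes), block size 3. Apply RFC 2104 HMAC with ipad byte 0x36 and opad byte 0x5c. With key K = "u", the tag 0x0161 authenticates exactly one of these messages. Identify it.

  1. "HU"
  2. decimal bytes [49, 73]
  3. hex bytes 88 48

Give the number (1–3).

Key "u" = 75 is 1 byte ≤ B = 3; zero-pad to 3 bytes: K' = 75 00 00.
K' ⊕ ipad = 43 36 36; K' ⊕ opad = 29 5c 5c.
m1: inner = H(43 36 36 48 55) = 01 4c; tag = H(29 5c 5c 01 4c) = 012e
m2: inner = H(43 36 36 31 49) = 01 29; tag = H(29 5c 5c 01 29) = 010b
m3: inner = H(43 36 36 88 48) = 01 7f; tag = H(29 5c 5c 01 7f) = 0161 ← matches

3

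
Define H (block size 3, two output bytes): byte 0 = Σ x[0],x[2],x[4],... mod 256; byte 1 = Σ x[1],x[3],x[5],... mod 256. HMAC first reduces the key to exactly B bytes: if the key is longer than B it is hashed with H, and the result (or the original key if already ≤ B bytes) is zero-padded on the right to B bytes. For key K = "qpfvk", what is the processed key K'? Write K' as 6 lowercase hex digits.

|K| = 5 > B = 3, so first hash the key.
H(K): even-index sum = 322 mod 256 = 66; odd-index sum = 230 mod 256 = 230 → 42 e6.
Zero-pad H(K) = 42 e6 to 3 bytes: K' = 42 e6 00.

42e600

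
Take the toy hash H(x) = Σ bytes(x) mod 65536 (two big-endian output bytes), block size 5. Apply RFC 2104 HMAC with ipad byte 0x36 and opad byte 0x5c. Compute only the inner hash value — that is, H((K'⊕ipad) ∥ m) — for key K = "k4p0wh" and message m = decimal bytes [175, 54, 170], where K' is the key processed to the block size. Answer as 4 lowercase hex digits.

028d

Key "k4p0wh" = 6b 34 70 30 77 68 is 6 bytes > B = 5, so hash it first: H(key) = 02 1e, then zero-pad to 5 bytes: K' = 02 1e 00 00 00.
K' ⊕ ipad = 34 28 36 36 36.
Inner input = 34 28 36 36 36 ∥ af 36 aa.
Inner hash: sum = 52+40+54+54+54+175+54+170 = 653 → 02 8d.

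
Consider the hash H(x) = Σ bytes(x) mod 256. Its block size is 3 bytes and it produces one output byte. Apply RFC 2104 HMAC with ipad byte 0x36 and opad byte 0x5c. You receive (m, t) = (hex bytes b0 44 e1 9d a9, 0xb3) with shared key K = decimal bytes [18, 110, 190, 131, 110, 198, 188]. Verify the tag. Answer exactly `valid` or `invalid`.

Key decimal bytes [18, 110, 190, 131, 110, 198, 188] = 12 6e be 83 6e c6 bc is 7 bytes > B = 3, so hash it first: H(key) = b1, then zero-pad to 3 bytes: K' = b1 00 00.
K' ⊕ ipad = 87 36 36; K' ⊕ opad = ed 5c 5c.
Inner hash: sum = 135+54+54+176+68+225+157+169 = 1038; mod 256 = 14 → 0e.
Outer hash (recomputed tag): sum = 237+92+92+14 = 435; mod 256 = 179 → b3.
Recomputed tag = b3; claimed = b3 → match.

valid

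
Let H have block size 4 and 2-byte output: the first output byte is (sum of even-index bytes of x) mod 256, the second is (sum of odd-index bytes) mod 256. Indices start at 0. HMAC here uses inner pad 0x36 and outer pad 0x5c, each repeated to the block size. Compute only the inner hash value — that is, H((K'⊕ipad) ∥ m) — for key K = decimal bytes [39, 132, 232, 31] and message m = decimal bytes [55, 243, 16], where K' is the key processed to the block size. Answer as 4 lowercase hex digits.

36ce

Key decimal bytes [39, 132, 232, 31] = 27 84 e8 1f is exactly B = 4 bytes: K' = 27 84 e8 1f.
K' ⊕ ipad = 11 b2 de 29.
Inner input = 11 b2 de 29 ∥ 37 f3 10.
Inner hash: even-index sum = 310 mod 256 = 54; odd-index sum = 462 mod 256 = 206 → 36 ce.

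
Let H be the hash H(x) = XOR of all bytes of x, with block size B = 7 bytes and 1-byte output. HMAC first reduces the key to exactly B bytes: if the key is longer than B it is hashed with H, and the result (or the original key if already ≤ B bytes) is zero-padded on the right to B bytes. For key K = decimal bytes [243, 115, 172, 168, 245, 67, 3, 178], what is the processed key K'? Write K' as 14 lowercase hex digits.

83000000000000

|K| = 8 > B = 7, so first hash the key.
H(K): XOR f3⊕73⊕ac⊕a8⊕f5⊕43⊕03⊕b2 = 83.
Zero-pad H(K) = 83 to 7 bytes: K' = 83 00 00 00 00 00 00.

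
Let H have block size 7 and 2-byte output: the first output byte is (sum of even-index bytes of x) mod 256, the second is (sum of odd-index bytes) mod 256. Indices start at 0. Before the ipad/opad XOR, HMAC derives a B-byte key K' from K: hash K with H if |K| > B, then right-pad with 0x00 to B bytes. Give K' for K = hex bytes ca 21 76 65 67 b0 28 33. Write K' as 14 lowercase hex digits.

cf690000000000

|K| = 8 > B = 7, so first hash the key.
H(K): even-index sum = 463 mod 256 = 207; odd-index sum = 361 mod 256 = 105 → cf 69.
Zero-pad H(K) = cf 69 to 7 bytes: K' = cf 69 00 00 00 00 00.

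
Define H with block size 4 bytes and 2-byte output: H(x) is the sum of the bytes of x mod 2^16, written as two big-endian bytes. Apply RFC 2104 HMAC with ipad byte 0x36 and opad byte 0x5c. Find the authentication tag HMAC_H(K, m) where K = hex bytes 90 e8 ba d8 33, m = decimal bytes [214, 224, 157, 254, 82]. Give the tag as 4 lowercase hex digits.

01cb

Key hex bytes 90 e8 ba d8 33 is 5 bytes > B = 4, so hash it first: H(key) = 03 3d, then zero-pad to 4 bytes: K' = 03 3d 00 00.
K' ⊕ ipad = 35 0b 36 36.  K' ⊕ opad = 5f 61 5c 5c.
Inner input = (K'⊕ipad) ∥ m = 35 0b 36 36 ∥ d6 e0 9d fe 52.
Inner hash: sum = 53+11+54+54+214+224+157+254+82 = 1103 → 04 4f.
Outer input = (K'⊕opad) ∥ inner = 5f 61 5c 5c ∥ 04 4f.
Outer hash (tag): sum = 95+97+92+92+4+79 = 459 → 01 cb.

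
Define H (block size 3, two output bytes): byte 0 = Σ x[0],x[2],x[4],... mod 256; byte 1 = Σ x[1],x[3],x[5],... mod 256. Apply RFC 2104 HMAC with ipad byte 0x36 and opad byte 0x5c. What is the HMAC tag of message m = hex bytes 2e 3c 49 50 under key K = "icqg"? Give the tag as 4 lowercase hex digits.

5544

Key "icqg" = 69 63 71 67 is 4 bytes > B = 3, so hash it first: H(key) = da ca, then zero-pad to 3 bytes: K' = da ca 00.
K' ⊕ ipad = ec fc 36.  K' ⊕ opad = 86 96 5c.
Inner input = (K'⊕ipad) ∥ m = ec fc 36 ∥ 2e 3c 49 50.
Inner hash: even-index sum = 430 mod 256 = 174; odd-index sum = 371 mod 256 = 115 → ae 73.
Outer input = (K'⊕opad) ∥ inner = 86 96 5c ∥ ae 73.
Outer hash (tag): even-index sum = 341 mod 256 = 85; odd-index sum = 324 mod 256 = 68 → 55 44.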